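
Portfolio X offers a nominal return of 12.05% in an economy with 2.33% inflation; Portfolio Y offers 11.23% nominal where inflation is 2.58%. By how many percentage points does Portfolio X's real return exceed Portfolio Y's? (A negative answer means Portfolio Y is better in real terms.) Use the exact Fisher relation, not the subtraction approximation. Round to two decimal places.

1.07

Portfolio X real return: 1.1205/1.0233 − 1 = 9.499%.
Portfolio Y real return: 1.1123/1.0258 − 1 = 8.432%.
Difference: 9.499 − 8.432 = 1.067 pp.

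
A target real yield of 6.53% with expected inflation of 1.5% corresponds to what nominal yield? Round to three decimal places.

By the Fisher equation, 1 + r_nom = (1 + 6.53%)(1 + 1.5%) = 1.0653 × 1.015 = 1.0812795.
So r_nom = 8.12795%.

8.128%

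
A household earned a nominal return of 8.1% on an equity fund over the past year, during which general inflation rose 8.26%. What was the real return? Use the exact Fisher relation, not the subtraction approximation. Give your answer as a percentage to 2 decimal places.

Real return via the Fisher equation: (1 + 8.1%)/(1 + 8.26%) − 1 = 1.081/1.0826 − 1 ≈ -0.00148.

-0.15%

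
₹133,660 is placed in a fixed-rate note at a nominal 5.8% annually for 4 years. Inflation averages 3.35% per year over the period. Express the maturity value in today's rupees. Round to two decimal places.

₹146,791.94

Nominal value at maturity: ₹133,660 × (1 + 5.8%)^4 ≈ ₹167,472.74.
Price-level factor over 4 years: (1 + 3.35%)^4 ≈ 1.1408851409.
The maturity value deflated by that factor is the answer in today's purchasing power.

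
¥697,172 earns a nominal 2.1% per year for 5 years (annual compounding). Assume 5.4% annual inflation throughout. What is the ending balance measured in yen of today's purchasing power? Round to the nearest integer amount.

¥594,656

Nominal value at maturity: ¥697,172 × (1 + 2.1%)^5 ≈ ¥773,515.
Price-level factor over 5 years: (1 + 5.4%)^5 ≈ 1.3007776144.
Dividing the nominal maturity value by the price-level factor gives the value in today's money.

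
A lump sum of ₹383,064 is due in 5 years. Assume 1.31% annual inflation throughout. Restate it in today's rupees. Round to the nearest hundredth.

Price-level factor over 5 years: (1 + 1.31%)^5 ≈ 1.0672387285.
Purchasing power today: ₹383,064 divided by that factor.

₹358,930.00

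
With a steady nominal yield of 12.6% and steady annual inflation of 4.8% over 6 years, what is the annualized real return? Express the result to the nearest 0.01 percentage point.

7.44%

With constant rates the annual real return is the same each year: (1+12.6%)/(1+4.8%) − 1 = 0.07443.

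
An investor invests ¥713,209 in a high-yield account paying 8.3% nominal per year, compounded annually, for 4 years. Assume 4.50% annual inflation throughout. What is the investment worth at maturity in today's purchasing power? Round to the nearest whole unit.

Nominal value at maturity: ¥713,209 × (1 + 8.3%)^4 ≈ ¥981,139.
Price-level factor over 4 years: (1 + 4.50%)^4 ≈ 1.1925186006.
Dividing the nominal maturity value by the price-level factor gives the value in today's money.

¥822,745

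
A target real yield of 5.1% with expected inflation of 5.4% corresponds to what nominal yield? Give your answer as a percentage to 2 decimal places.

10.78%

By the Fisher equation, 1 + r_nom = (1 + 5.1%)(1 + 5.4%) = 1.051 × 1.054 = 1.107754.
So r_nom = 10.7754%.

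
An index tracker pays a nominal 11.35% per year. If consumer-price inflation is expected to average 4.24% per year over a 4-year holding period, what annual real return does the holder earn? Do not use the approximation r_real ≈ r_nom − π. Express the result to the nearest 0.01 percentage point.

6.82%

With constant rates the annual real return is the same each year: (1+11.35%)/(1+4.24%) − 1 = 0.06821.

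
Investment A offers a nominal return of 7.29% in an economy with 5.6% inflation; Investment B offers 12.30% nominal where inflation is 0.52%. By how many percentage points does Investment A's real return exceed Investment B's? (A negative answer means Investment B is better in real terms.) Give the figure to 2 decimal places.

-10.12

Investment A real return: 1.0729/1.056 − 1 = 1.600%.
Investment B real return: 1.1230/1.0052 − 1 = 11.719%.
Difference: 1.600 − 11.719 = -10.119 pp.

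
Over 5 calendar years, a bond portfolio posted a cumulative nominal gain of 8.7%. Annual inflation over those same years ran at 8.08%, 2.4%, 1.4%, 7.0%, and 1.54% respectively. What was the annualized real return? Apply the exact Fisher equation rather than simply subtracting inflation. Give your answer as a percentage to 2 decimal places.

-2.27%

Cumulative inflation factor: 1.0808 × 1.024 × 1.014 × 1.070 × 1.0154 ≈ 1.21928.
Nominal growth factor: 1.08700. Real growth factor = 1.08700 / 1.21928 ≈ 0.89151.
Annualized: 0.89151^(1/5) − 1 ≈ -0.02271.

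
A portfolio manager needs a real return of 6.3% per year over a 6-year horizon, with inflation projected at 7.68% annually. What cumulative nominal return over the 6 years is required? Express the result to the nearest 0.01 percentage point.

Required annual nominal rate: (1+6.3%)(1+7.68%) − 1 = 14.46384%.
Cumulative over 6 years: (1 + 0.1446384)^6 − 1 ≈ 1.24911.

124.91%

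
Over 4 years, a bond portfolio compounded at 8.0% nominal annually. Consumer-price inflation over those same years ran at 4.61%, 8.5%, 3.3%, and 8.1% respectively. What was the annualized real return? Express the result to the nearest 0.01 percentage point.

Cumulative inflation factor: 1.0461 × 1.085 × 1.033 × 1.081 ≈ 1.26744.
Nominal growth factor: 1.36049. Real growth factor = 1.36049 / 1.26744 ≈ 1.07341.
Annualized: 1.07341^(1/4) − 1 ≈ 0.01787.

1.79%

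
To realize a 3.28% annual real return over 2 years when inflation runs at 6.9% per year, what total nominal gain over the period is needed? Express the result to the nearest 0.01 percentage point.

Required annual nominal rate: (1+3.28%)(1+6.9%) − 1 = 10.40632%.
Cumulative over 2 years: (1 + 0.1040632)^2 − 1 ≈ 0.21896.

21.90%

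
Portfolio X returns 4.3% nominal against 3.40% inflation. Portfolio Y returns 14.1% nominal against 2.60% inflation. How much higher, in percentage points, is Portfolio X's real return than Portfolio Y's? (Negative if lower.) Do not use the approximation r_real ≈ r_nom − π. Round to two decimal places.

-10.34

Portfolio X real return: 1.043/1.0340 − 1 = 0.870%.
Portfolio Y real return: 1.141/1.0260 − 1 = 11.209%.
Difference: 0.870 − 11.209 = -10.339 pp.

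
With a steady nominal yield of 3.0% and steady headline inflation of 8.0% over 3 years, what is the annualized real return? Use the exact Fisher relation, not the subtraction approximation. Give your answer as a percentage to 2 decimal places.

With constant rates the annual real return is the same each year: (1+3.0%)/(1+8.0%) − 1 = -0.04630.

-4.63%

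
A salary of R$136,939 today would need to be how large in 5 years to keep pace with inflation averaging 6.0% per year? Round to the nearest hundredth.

Cumulative price-level factor: (1+6.0%)^5 = 1.3382255776.
The nominal amount required is R$136,939 scaled up by that factor.

R$183,255.27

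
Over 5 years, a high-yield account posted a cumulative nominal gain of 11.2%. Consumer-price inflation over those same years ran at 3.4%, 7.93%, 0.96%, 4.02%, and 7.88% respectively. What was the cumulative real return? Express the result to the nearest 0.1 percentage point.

-12.1%

Cumulative inflation factor: 1.034 × 1.0793 × 1.0096 × 1.0402 × 1.0788 ≈ 1.26436.
Nominal growth factor: 1.11200. Real growth factor = 1.11200 / 1.26436 ≈ 0.87950.
Total real return ≈ -12.0502%.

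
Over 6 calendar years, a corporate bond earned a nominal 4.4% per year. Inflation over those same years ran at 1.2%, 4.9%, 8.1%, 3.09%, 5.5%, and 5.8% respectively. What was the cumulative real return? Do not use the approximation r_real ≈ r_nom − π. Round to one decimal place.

Cumulative inflation factor: 1.012 × 1.049 × 1.081 × 1.0309 × 1.055 × 1.058 ≈ 1.32049.
Nominal growth factor: 1.29480. Real growth factor = 1.29480 / 1.32049 ≈ 0.98054.
Total real return ≈ -1.9457%.

-1.9%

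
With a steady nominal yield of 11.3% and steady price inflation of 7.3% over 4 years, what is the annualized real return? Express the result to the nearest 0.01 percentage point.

With constant rates the annual real return is the same each year: (1+11.3%)/(1+7.3%) − 1 = 0.03728.

3.73%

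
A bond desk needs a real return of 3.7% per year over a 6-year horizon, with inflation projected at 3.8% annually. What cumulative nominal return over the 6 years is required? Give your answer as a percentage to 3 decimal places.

Required annual nominal rate: (1+3.7%)(1+3.8%) − 1 = 7.6406%.
Cumulative over 6 years: (1 + 0.076406)^6 − 1 ≈ 0.55545.

55.545%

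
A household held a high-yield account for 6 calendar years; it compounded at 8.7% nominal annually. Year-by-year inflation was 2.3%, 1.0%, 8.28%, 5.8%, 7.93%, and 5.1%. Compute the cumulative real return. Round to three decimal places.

Cumulative inflation factor: 1.023 × 1.010 × 1.0828 × 1.058 × 1.0793 × 1.051 ≈ 1.34269.
Nominal growth factor: 1.64959. Real growth factor = 1.64959 / 1.34269 ≈ 1.22857.
Total real return ≈ 22.8574%.

22.857%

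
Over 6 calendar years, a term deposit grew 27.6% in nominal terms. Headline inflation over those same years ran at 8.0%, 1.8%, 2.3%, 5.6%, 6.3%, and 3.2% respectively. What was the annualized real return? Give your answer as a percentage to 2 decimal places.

-0.35%

Cumulative inflation factor: 1.080 × 1.018 × 1.023 × 1.056 × 1.063 × 1.032 ≈ 1.30294.
Nominal growth factor: 1.27600. Real growth factor = 1.27600 / 1.30294 ≈ 0.97932.
Annualized: 0.97932^(1/6) − 1 ≈ -0.00348.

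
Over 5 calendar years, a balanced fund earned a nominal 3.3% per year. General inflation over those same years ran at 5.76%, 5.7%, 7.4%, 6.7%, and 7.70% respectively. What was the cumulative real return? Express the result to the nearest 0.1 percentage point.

-14.7%

Cumulative inflation factor: 1.0576 × 1.057 × 1.074 × 1.067 × 1.0770 ≈ 1.37969.
Nominal growth factor: 1.17626. Real growth factor = 1.17626 / 1.37969 ≈ 0.85255.
Total real return ≈ -14.7448%.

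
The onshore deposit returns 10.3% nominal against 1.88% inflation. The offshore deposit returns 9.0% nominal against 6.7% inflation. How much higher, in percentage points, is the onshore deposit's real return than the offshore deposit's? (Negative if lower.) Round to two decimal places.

The onshore deposit real return: 1.103/1.0188 − 1 = 8.265%.
The offshore deposit real return: 1.090/1.067 − 1 = 2.156%.
Difference: 8.265 − 2.156 = 6.109 pp.

6.11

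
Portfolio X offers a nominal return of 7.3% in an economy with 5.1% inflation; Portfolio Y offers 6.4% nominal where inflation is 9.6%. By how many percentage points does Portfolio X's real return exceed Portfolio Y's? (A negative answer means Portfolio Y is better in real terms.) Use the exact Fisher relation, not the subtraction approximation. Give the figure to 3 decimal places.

5.013

Portfolio X real return: 1.073/1.051 − 1 = 2.0932%.
Portfolio Y real return: 1.064/1.096 − 1 = -2.9197%.
Difference: 2.0932 − (-2.9197) = 5.0129 pp.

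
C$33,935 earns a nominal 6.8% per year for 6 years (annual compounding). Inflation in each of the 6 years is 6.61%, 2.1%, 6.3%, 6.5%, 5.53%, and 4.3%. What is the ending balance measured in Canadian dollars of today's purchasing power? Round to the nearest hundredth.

C$37,128.60

Nominal value at maturity: C$33,935 × (1 + 6.8%)^6 ≈ C$50,358.80.
Price-level factor over 6 years: 1.0661 × 1.021 × 1.063 × 1.065 × 1.0553 × 1.043 ≈ 1.3563344863.
Dividing the nominal maturity value by the price-level factor gives the value in today's money.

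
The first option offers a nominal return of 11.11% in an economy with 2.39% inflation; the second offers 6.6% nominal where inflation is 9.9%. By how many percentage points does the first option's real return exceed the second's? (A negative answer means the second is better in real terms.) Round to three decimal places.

11.519

The first option real return: 1.1111/1.0239 − 1 = 8.5165%.
The second real return: 1.066/1.099 − 1 = -3.0027%.
Difference: 8.5165 − (-3.0027) = 11.5192 pp.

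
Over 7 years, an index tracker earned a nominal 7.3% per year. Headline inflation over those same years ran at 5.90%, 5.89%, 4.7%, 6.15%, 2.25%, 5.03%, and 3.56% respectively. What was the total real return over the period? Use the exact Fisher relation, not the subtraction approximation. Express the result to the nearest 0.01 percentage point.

Cumulative inflation factor: 1.0590 × 1.0589 × 1.047 × 1.0615 × 1.0225 × 1.0503 × 1.0356 ≈ 1.38607.
Nominal growth factor: 1.63756. Real growth factor = 1.63756 / 1.38607 ≈ 1.18144.
Total real return ≈ 18.1440%.

18.14%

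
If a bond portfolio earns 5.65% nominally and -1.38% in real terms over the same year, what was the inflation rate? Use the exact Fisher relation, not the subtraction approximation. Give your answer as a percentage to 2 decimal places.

7.13%

From (1+r_nom) = (1+r_real)(1+π), we get 1+π = (1 + 5.65%)/(1 − 1.38%) = 1.0565/0.9862 ≈ 1.07128.
So π ≈ 7.1284%.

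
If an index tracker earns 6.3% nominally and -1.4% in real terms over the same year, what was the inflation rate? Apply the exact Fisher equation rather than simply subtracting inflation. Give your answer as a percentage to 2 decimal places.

From (1+r_nom) = (1+r_real)(1+π), we get 1+π = (1 + 6.3%)/(1 − 1.4%) = 1.063/0.986 ≈ 1.07809.
So π ≈ 7.8093%.

7.81%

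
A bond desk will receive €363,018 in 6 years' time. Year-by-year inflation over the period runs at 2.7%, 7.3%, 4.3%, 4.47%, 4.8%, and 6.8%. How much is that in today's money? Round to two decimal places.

€270,115.53

Price-level factor over 6 years: 1.027 × 1.073 × 1.043 × 1.0447 × 1.048 × 1.068 ≈ 1.3439360511.
Purchasing power today: €363,018 divided by that factor.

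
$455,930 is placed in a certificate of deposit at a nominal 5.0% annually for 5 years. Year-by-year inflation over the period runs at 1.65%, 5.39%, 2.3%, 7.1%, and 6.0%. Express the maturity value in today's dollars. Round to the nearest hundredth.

Nominal value at maturity: $455,930 × (1 + 5.0%)^5 ≈ $581,895.05.
Price-level factor over 5 years: 1.0165 × 1.0539 × 1.023 × 1.071 × 1.060 ≈ 1.2441643623.
The maturity value deflated by that factor is the answer in today's purchasing power.

$467,699.50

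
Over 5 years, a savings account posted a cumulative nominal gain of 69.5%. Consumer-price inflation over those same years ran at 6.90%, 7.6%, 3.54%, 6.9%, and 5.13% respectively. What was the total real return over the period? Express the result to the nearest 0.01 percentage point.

26.64%

Cumulative inflation factor: 1.0690 × 1.076 × 1.0354 × 1.069 × 1.0513 ≈ 1.33845.
Nominal growth factor: 1.69500. Real growth factor = 1.69500 / 1.33845 ≈ 1.26639.
Total real return ≈ 26.6389%.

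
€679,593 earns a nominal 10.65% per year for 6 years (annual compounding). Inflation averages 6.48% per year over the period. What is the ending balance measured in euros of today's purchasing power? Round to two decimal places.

Nominal value at maturity: €679,593 × (1 + 10.65%)^6 ≈ €1,247,261.18.
Price-level factor over 6 years: (1 + 6.48%)^6 ≈ 1.4574989642.
Dividing the nominal maturity value by the price-level factor gives the value in today's money.

€855,754.42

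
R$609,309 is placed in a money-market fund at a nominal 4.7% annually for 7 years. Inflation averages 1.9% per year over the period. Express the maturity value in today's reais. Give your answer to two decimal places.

Nominal value at maturity: R$609,309 × (1 + 4.7%)^7 ≈ R$840,358.05.
Price-level factor over 7 years: (1 + 1.9%)^7 ≈ 1.1408256786.
Dividing the nominal maturity value by the price-level factor gives the value in today's money.

R$736,622.66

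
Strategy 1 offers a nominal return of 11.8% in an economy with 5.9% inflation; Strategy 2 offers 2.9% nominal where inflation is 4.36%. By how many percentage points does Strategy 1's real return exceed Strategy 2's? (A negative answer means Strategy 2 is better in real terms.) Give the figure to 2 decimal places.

6.97

Strategy 1 real return: 1.118/1.059 − 1 = 5.571%.
Strategy 2 real return: 1.029/1.0436 − 1 = -1.399%.
Difference: 5.571 − (-1.399) = 6.970 pp.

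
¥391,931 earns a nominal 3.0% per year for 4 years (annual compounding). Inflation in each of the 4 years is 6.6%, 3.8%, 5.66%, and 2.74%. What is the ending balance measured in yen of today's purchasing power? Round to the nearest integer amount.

Nominal value at maturity: ¥391,931 × (1 + 3.0%)^4 ≈ ¥441,122.
Price-level factor over 4 years: 1.066 × 1.038 × 1.0566 × 1.0274 ≈ 1.2011706889.
The maturity value deflated by that factor is the answer in today's purchasing power.

¥367,243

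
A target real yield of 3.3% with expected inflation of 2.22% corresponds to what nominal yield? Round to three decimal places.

By the Fisher equation, 1 + r_nom = (1 + 3.3%)(1 + 2.22%) = 1.033 × 1.0222 = 1.0559326.
So r_nom = 5.59326%.

5.593%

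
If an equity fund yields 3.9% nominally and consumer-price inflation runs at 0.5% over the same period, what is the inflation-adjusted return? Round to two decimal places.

Real return via the Fisher equation: (1 + 3.9%)/(1 + 0.5%) − 1 = 1.039/1.005 − 1 ≈ 0.03383.

3.38%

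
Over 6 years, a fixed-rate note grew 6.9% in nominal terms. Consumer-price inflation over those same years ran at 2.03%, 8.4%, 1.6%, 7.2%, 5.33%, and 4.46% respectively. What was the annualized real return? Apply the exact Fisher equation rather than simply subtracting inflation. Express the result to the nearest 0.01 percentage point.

-3.52%

Cumulative inflation factor: 1.0203 × 1.084 × 1.016 × 1.072 × 1.0533 × 1.0446 ≈ 1.32540.
Nominal growth factor: 1.06900. Real growth factor = 1.06900 / 1.32540 ≈ 0.80655.
Annualized: 0.80655^(1/6) − 1 ≈ -0.03520.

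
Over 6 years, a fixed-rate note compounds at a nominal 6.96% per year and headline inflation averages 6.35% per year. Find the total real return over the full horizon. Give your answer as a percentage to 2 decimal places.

3.49%

The annual real rate is (1+6.96%)/(1+6.35%) − 1 = 0.5736%.
Compounded over 6 years: (1 + 0.005736)^6 − 1 ≈ 0.03491.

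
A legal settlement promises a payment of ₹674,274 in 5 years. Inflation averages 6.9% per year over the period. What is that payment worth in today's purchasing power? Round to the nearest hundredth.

₹483,000.84

Price-level factor over 5 years: (1 + 6.9%)^5 ≈ 1.3960099896.
Purchasing power today: ₹674,274 divided by that factor.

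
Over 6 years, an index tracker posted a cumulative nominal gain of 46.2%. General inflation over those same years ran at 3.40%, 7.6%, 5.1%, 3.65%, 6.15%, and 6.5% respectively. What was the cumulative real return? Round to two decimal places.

Cumulative inflation factor: 1.0340 × 1.076 × 1.051 × 1.0365 × 1.0615 × 1.065 ≈ 1.37017.
Nominal growth factor: 1.46200. Real growth factor = 1.46200 / 1.37017 ≈ 1.06702.
Total real return ≈ 6.7021%.

6.70%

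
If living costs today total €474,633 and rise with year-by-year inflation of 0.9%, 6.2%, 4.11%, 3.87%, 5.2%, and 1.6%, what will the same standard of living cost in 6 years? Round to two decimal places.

€587,848.80

Cumulative price-level factor: 1.009 × 1.062 × 1.0411 × 1.0387 × 1.052 × 1.016 ≈ 1.2385333600.
The nominal amount required is €474,633 scaled up by that factor.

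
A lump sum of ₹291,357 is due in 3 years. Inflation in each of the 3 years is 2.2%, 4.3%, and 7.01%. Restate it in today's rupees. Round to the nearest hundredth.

₹255,426.46

Price-level factor over 3 years: 1.022 × 1.043 × 1.0701 = 1.1406688146.
Purchasing power today: ₹291,357 divided by that factor.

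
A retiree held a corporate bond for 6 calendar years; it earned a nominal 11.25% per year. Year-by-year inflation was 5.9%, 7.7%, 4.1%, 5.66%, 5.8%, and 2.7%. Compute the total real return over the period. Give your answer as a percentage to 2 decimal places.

Cumulative inflation factor: 1.059 × 1.077 × 1.041 × 1.0566 × 1.058 × 1.027 ≈ 1.36310.
Nominal growth factor: 1.89583. Real growth factor = 1.89583 / 1.36310 ≈ 1.39082.
Total real return ≈ 39.0820%.

39.08%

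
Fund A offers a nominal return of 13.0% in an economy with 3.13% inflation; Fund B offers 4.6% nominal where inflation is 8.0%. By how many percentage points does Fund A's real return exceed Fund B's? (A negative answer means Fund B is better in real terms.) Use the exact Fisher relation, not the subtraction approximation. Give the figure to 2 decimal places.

12.72

Fund A real return: 1.130/1.0313 − 1 = 9.570%.
Fund B real return: 1.046/1.080 − 1 = -3.148%.
Difference: 9.570 − (-3.148) = 12.718 pp.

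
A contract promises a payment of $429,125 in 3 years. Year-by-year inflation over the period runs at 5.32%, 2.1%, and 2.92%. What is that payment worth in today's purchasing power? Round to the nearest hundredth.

$387,746.11

Price-level factor over 3 years: 1.0532 × 1.021 × 1.0292 ≈ 1.1067164622.
Purchasing power today: $429,125 divided by that factor.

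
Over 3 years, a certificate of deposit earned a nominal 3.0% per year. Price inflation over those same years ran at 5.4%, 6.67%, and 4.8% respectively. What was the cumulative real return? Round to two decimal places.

-7.26%

Cumulative inflation factor: 1.054 × 1.0667 × 1.048 ≈ 1.17827.
Nominal growth factor: 1.09273. Real growth factor = 1.09273 / 1.17827 ≈ 0.92740.
Total real return ≈ -7.2599%.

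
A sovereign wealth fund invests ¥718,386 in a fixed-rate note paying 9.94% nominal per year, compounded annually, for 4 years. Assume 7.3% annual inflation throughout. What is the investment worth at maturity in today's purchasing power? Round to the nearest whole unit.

¥791,739

Nominal value at maturity: ¥718,386 × (1 + 9.94%)^4 ≈ ¥1,049,496.
Price-level factor over 4 years: (1 + 7.3%)^4 ≈ 1.3255584662.
Dividing the nominal maturity value by the price-level factor gives the value in today's money.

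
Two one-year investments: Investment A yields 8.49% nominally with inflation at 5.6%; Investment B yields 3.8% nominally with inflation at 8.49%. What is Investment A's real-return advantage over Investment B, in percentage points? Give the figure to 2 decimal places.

7.06

Investment A real return: 1.0849/1.056 − 1 = 2.737%.
Investment B real return: 1.038/1.0849 − 1 = -4.323%.
Difference: 2.737 − (-4.323) = 7.060 pp.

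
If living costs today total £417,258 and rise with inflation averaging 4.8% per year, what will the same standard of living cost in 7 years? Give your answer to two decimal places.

£579,340.18

Cumulative price-level factor: (1+4.8%)^7 ≈ 1.3884459516.
Multiplying £417,258 by the price-level factor gives the future nominal sum.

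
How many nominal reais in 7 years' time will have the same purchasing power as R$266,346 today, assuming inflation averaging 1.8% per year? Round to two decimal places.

Cumulative price-level factor: (1+1.8%)^7 ≈ 1.1330118341.
The nominal amount required is R$266,346 scaled up by that factor.

R$301,773.17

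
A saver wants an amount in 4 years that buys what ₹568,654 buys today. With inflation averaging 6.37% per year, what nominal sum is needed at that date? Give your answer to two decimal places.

₹727,988.86

Cumulative price-level factor: (1+6.37%)^4 ≈ 1.2801965043.
The nominal amount required is ₹568,654 scaled up by that factor.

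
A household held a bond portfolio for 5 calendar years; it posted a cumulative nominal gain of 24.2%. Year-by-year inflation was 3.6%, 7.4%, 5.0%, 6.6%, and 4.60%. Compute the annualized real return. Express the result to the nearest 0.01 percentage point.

Cumulative inflation factor: 1.036 × 1.074 × 1.050 × 1.066 × 1.0460 ≈ 1.30269.
Nominal growth factor: 1.24200. Real growth factor = 1.24200 / 1.30269 ≈ 0.95341.
Annualized: 0.95341^(1/5) − 1 ≈ -0.00950.

-0.95%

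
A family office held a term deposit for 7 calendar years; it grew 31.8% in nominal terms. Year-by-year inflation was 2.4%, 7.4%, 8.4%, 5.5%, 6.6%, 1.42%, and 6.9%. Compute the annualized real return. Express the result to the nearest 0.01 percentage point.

-1.39%

Cumulative inflation factor: 1.024 × 1.074 × 1.084 × 1.055 × 1.066 × 1.0142 × 1.069 ≈ 1.45360.
Nominal growth factor: 1.31800. Real growth factor = 1.31800 / 1.45360 ≈ 0.90672.
Annualized: 0.90672^(1/7) − 1 ≈ -0.01389.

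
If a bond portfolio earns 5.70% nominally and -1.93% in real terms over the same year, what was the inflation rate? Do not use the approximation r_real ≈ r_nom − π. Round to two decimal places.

7.78%

From (1+r_nom) = (1+r_real)(1+π), we get 1+π = (1 + 5.70%)/(1 − 1.93%) = 1.0570/0.9807 ≈ 1.07780.
So π ≈ 7.7802%.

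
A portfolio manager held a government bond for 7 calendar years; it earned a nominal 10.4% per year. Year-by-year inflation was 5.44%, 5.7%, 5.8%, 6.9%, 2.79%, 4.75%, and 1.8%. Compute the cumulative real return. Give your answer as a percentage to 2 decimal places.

Cumulative inflation factor: 1.0544 × 1.057 × 1.058 × 1.069 × 1.0279 × 1.0475 × 1.018 ≈ 1.38164.
Nominal growth factor: 1.99887. Real growth factor = 1.99887 / 1.38164 ≈ 1.44673.
Total real return ≈ 44.6729%.

44.67%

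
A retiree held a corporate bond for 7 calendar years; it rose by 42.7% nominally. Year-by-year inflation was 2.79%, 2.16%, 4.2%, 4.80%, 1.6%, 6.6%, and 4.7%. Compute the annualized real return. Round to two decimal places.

Cumulative inflation factor: 1.0279 × 1.0216 × 1.042 × 1.0480 × 1.016 × 1.066 × 1.047 ≈ 1.30034.
Nominal growth factor: 1.42700. Real growth factor = 1.42700 / 1.30034 ≈ 1.09740.
Annualized: 1.09740^(1/7) − 1 ≈ 0.01337.

1.34%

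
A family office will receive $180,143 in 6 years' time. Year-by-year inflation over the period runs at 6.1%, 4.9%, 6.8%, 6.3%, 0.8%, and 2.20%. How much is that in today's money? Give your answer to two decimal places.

Price-level factor over 6 years: 1.061 × 1.049 × 1.068 × 1.063 × 1.008 × 1.0220 ≈ 1.3016877483.
Purchasing power today: $180,143 divided by that factor.

$138,391.87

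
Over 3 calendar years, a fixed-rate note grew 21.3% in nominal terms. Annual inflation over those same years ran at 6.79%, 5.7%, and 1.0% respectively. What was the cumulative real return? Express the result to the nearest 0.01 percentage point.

Cumulative inflation factor: 1.0679 × 1.057 × 1.010 ≈ 1.14006.
Nominal growth factor: 1.21300. Real growth factor = 1.21300 / 1.14006 ≈ 1.06398.
Total real return ≈ 6.3981%.

6.40%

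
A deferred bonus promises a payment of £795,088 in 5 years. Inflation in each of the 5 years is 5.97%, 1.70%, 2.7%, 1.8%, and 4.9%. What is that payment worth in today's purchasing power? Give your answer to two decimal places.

Price-level factor over 5 years: 1.0597 × 1.0170 × 1.027 × 1.018 × 1.049 ≈ 1.1819458961.
Purchasing power today: £795,088 divided by that factor.

£672,694.07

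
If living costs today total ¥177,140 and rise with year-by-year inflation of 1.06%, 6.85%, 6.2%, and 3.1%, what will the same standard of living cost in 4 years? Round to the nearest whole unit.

Cumulative price-level factor: 1.0106 × 1.0685 × 1.062 × 1.031 ≈ 1.1823253531.
The nominal amount required is ¥177,140 scaled up by that factor.

¥209,437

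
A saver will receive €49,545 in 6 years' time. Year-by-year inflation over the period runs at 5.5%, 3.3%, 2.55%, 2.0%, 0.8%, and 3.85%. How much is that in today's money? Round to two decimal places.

€41,518.74

Price-level factor over 6 years: 1.055 × 1.033 × 1.0255 × 1.020 × 1.008 × 1.0385 ≈ 1.1933165136.
Purchasing power today: €49,545 divided by that factor.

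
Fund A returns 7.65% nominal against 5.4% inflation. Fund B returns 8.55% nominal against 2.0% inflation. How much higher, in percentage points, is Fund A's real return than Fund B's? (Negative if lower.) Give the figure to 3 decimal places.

Fund A real return: 1.0765/1.054 − 1 = 2.1347%.
Fund B real return: 1.0855/1.020 − 1 = 6.4216%.
Difference: 2.1347 − 6.4216 = -4.2869 pp.

-4.287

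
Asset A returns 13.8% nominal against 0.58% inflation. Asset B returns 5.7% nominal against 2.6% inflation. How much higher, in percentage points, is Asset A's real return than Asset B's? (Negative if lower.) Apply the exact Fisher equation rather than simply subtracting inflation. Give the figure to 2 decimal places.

Asset A real return: 1.138/1.0058 − 1 = 13.144%.
Asset B real return: 1.057/1.026 − 1 = 3.021%.
Difference: 13.144 − 3.021 = 10.123 pp.

10.12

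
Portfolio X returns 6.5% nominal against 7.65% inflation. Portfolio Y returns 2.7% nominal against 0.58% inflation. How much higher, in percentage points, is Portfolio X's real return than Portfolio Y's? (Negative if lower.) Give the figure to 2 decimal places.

-3.18

Portfolio X real return: 1.065/1.0765 − 1 = -1.068%.
Portfolio Y real return: 1.027/1.0058 − 1 = 2.108%.
Difference: -1.068 − 2.108 = -3.176 pp.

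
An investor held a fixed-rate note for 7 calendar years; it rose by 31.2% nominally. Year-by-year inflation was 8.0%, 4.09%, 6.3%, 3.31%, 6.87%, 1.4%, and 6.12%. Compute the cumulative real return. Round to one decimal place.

-7.6%

Cumulative inflation factor: 1.080 × 1.0409 × 1.063 × 1.0331 × 1.0687 × 1.014 × 1.0612 ≈ 1.41971.
Nominal growth factor: 1.31200. Real growth factor = 1.31200 / 1.41971 ≈ 0.92413.
Total real return ≈ -7.5867%.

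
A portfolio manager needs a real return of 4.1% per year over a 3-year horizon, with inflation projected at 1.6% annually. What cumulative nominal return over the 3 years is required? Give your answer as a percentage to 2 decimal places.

Required annual nominal rate: (1+4.1%)(1+1.6%) − 1 = 5.7656%.
Cumulative over 3 years: (1 + 0.057656)^3 − 1 ≈ 0.18313.

18.31%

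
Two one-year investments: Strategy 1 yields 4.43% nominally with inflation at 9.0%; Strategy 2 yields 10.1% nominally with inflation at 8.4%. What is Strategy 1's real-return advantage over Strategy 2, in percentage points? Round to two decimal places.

Strategy 1 real return: 1.0443/1.090 − 1 = -4.193%.
Strategy 2 real return: 1.101/1.084 − 1 = 1.568%.
Difference: -4.193 − 1.568 = -5.761 pp.

-5.76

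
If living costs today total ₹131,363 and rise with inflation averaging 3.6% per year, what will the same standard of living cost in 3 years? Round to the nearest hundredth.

₹146,067.07

Cumulative price-level factor: (1+3.6%)^3 = 1.111934656.
Multiplying ₹131,363 by the price-level factor gives the future nominal sum.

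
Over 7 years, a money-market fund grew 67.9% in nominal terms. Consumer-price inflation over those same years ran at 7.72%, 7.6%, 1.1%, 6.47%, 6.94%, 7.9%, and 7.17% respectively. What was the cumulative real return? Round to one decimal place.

Cumulative inflation factor: 1.0772 × 1.076 × 1.011 × 1.0647 × 1.0694 × 1.079 × 1.0717 ≈ 1.54284.
Nominal growth factor: 1.67900. Real growth factor = 1.67900 / 1.54284 ≈ 1.08825.
Total real return ≈ 8.8250%.

8.8%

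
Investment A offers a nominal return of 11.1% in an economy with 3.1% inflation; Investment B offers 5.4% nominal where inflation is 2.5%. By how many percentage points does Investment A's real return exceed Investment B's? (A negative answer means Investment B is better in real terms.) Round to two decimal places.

Investment A real return: 1.111/1.031 − 1 = 7.759%.
Investment B real return: 1.054/1.025 − 1 = 2.829%.
Difference: 7.759 − 2.829 = 4.930 pp.

4.93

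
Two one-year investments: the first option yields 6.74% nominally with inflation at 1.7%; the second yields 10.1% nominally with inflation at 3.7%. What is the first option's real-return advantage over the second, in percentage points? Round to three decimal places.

The first option real return: 1.0674/1.017 − 1 = 4.9558%.
The second real return: 1.101/1.037 − 1 = 6.1716%.
Difference: 4.9558 − 6.1716 = -1.2158 pp.

-1.216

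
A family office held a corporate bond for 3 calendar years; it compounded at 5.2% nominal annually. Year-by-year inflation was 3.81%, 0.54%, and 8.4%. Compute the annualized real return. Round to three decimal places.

Cumulative inflation factor: 1.0381 × 1.0054 × 1.084 ≈ 1.13138.
Nominal growth factor: 1.16425. Real growth factor = 1.16425 / 1.13138 ≈ 1.02906.
Annualized: 1.02906^(1/3) − 1 ≈ 0.00959.

0.959%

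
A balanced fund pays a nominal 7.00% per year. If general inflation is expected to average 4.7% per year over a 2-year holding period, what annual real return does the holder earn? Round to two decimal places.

With constant rates the annual real return is the same each year: (1+7.00%)/(1+4.7%) − 1 = 0.02197.

2.20%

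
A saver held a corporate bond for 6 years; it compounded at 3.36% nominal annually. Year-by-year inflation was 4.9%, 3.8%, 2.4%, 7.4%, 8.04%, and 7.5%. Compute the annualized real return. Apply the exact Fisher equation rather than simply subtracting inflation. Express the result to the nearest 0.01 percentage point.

-2.17%

Cumulative inflation factor: 1.049 × 1.038 × 1.024 × 1.074 × 1.0804 × 1.075 ≈ 1.39082.
Nominal growth factor: 1.21931. Real growth factor = 1.21931 / 1.39082 ≈ 0.87669.
Annualized: 0.87669^(1/6) − 1 ≈ -0.02170.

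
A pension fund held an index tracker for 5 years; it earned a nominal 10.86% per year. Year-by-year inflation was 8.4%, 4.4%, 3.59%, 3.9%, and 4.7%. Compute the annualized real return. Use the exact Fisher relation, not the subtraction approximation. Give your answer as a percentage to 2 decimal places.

5.60%

Cumulative inflation factor: 1.084 × 1.044 × 1.0359 × 1.039 × 1.047 ≈ 1.27529.
Nominal growth factor: 1.67446. Real growth factor = 1.67446 / 1.27529 ≈ 1.31300.
Annualized: 1.31300^(1/5) − 1 ≈ 0.05597.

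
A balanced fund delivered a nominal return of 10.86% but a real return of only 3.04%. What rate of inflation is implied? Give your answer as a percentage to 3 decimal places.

From (1+r_nom) = (1+r_real)(1+π), we get 1+π = (1 + 10.86%)/(1 + 3.04%) = 1.1086/1.0304 ≈ 1.07589.
So π ≈ 7.5893%.

7.589%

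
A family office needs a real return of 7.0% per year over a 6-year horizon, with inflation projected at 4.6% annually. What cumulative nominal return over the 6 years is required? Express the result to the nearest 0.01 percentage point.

Required annual nominal rate: (1+7.0%)(1+4.6%) − 1 = 11.922%.
Cumulative over 6 years: (1 + 0.11922)^6 − 1 ≈ 0.96559.

96.56%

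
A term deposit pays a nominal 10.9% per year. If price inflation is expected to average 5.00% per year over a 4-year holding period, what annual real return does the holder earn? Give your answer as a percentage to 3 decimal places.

With constant rates the annual real return is the same each year: (1+10.9%)/(1+5.00%) − 1 = 0.05619.

5.619%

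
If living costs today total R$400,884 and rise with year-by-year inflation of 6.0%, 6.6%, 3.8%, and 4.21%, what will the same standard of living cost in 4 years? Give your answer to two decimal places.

R$489,991.50

Cumulative price-level factor: 1.060 × 1.066 × 1.038 × 1.0421 ≈ 1.2222775060.
The nominal amount required is R$400,884 scaled up by that factor.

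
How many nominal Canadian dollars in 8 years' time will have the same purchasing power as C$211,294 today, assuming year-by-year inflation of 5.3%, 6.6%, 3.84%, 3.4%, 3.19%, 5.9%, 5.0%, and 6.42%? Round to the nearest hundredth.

Cumulative price-level factor: 1.053 × 1.066 × 1.0384 × 1.034 × 1.0319 × 1.059 × 1.050 × 1.0642 ≈ 1.4716919702.
The nominal amount required is C$211,294 scaled up by that factor.

C$310,959.68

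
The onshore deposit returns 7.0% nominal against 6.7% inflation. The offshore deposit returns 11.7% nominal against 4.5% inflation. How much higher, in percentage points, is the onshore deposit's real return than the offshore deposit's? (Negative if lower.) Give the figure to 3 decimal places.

-6.609

The onshore deposit real return: 1.070/1.067 − 1 = 0.2812%.
The offshore deposit real return: 1.117/1.045 − 1 = 6.8900%.
Difference: 0.2812 − 6.8900 = -6.6088 pp.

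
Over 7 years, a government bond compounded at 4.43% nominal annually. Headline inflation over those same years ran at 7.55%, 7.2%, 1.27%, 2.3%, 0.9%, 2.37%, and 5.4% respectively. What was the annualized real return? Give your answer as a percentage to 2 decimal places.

0.58%

Cumulative inflation factor: 1.0755 × 1.072 × 1.0127 × 1.023 × 1.009 × 1.0237 × 1.054 ≈ 1.30037.
Nominal growth factor: 1.35449. Real growth factor = 1.35449 / 1.30037 ≈ 1.04162.
Annualized: 1.04162^(1/7) − 1 ≈ 0.00584.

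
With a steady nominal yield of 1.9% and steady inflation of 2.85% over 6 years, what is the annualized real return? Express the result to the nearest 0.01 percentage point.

With constant rates the annual real return is the same each year: (1+1.9%)/(1+2.85%) − 1 = -0.00924.

-0.92%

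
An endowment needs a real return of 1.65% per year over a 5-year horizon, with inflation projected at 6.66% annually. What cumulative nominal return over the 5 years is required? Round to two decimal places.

Required annual nominal rate: (1+1.65%)(1+6.66%) − 1 = 8.41989%.
Cumulative over 5 years: (1 + 0.0841989)^5 − 1 ≈ 0.49811.

49.81%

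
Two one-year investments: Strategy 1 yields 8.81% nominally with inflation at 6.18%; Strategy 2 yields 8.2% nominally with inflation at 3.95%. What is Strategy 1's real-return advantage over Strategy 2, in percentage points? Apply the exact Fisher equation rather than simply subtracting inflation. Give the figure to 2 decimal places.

Strategy 1 real return: 1.0881/1.0618 − 1 = 2.477%.
Strategy 2 real return: 1.082/1.0395 − 1 = 4.089%.
Difference: 2.477 − 4.089 = -1.612 pp.

-1.61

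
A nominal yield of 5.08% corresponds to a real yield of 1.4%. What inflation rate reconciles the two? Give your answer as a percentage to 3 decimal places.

From (1+r_nom) = (1+r_real)(1+π), we get 1+π = (1 + 5.08%)/(1 + 1.4%) = 1.0508/1.014 ≈ 1.03629.
So π ≈ 3.6292%.

3.629%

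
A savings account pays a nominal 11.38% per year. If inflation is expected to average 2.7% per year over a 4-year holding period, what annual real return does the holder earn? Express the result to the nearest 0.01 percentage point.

8.45%

With constant rates the annual real return is the same each year: (1+11.38%)/(1+2.7%) − 1 = 0.08452.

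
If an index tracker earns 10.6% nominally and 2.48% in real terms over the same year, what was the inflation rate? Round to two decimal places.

From (1+r_nom) = (1+r_real)(1+π), we get 1+π = (1 + 10.6%)/(1 + 2.48%) = 1.106/1.0248 ≈ 1.07923.
So π ≈ 7.9235%.

7.92%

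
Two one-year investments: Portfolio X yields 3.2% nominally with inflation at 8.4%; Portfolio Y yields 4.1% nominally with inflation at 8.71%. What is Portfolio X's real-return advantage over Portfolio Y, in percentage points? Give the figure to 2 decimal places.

-0.56

Portfolio X real return: 1.032/1.084 − 1 = -4.797%.
Portfolio Y real return: 1.041/1.0871 − 1 = -4.241%.
Difference: -4.797 − (-4.241) = -0.556 pp.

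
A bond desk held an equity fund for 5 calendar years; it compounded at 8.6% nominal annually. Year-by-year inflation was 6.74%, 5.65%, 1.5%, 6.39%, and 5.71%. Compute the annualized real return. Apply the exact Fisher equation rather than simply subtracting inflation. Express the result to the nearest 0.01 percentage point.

Cumulative inflation factor: 1.0674 × 1.0565 × 1.015 × 1.0639 × 1.0571 ≈ 1.28730.
Nominal growth factor: 1.51060. Real growth factor = 1.51060 / 1.28730 ≈ 1.17346.
Annualized: 1.17346^(1/5) − 1 ≈ 0.03251.

3.25%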